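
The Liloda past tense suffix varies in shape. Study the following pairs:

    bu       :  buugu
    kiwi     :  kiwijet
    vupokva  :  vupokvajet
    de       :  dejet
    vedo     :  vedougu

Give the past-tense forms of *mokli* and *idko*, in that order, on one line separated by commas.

moklijet, idkougu

The alternation tracks the last vowel of the stem — -ugu when the last vowel of the stem is a rounded vowel (*bu*, *vedo*); -jet when the last vowel of the stem is an unrounded vowel (*kiwi*, *vupokva*, *de*).
*mokli*: last vowel = /i/, an unrounded vowel → -jet → *moklijet*.
Since the last vowel of *idko* is /o/ (a rounded vowel), it takes -ugu, giving *idkougu*.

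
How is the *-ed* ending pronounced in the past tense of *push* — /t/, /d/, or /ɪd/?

/t/

The stem *push* ends in a voiceless consonant other than /t/.
The -ed suffix is realized as /ɪd/ after /t, d/; as /t/ after other voiceless consonants; and as /d/ after other voiced sounds.
So -ed on *push* is pronounced /t/.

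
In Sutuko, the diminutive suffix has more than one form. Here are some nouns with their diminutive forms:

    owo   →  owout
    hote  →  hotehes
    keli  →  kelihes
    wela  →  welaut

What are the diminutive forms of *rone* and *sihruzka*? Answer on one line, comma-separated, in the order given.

ronehes, sihruzkaut

Looking at the last vowel of each stem: -hes when the last vowel of the stem is a front vowel (*hote*, *keli*); -ut when the last vowel of the stem is a back vowel (*owo*, *wela*).
*rone* — last vowel /e/ (a front vowel) → -hes → *ronehes*.
*sihruzka*: last vowel = /a/, a back vowel → -ut → *sihruzkaut*.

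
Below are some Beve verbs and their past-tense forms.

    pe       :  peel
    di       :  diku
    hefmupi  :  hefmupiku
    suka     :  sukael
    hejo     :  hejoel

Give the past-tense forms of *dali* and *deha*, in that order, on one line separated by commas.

daliku, dehael

The alternation tracks the last vowel of the stem — -ku when the last vowel of the stem is a high vowel (*di*, *hefmupi*); -el when the last vowel of the stem is a non-high vowel (*pe*, *suka*, *hejo*).
Since the last vowel of *dali* is /i/ (a high vowel), it takes -ku, giving *daliku*.
Since the last vowel of *deha* is /a/ (a non-high vowel), it takes -el, giving *dehael*.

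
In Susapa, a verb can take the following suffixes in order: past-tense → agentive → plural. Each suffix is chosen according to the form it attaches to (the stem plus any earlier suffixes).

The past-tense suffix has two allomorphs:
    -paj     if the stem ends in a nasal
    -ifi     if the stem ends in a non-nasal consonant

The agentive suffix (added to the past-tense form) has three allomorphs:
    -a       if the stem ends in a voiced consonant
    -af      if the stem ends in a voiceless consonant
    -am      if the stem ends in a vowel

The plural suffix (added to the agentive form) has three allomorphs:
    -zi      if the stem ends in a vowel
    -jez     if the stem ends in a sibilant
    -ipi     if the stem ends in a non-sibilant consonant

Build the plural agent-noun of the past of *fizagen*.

fizagenpajazi

The final consonant of *fizagen* is /n/, which is a nasal, so the past-tense suffix is -paj, giving *fizagenpaj*.
The past-tense form *fizagenpaj*: final sound = /j/, a voiced consonant → -a → *fizagenpaja*.
The agentive form *fizagenpaja* — final sound /a/ (a vowel) → -zi → *fizagenpajazi*.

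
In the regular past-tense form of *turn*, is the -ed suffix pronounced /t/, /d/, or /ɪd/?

/d/

The stem *turn* ends in a voiced sound other than /d/.
The -ed suffix is realized as /ɪd/ after /t, d/; as /t/ after other voiceless consonants; and as /d/ after other voiced sounds.
So -ed on *turn* is pronounced /d/.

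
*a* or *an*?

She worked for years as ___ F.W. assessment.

The indefinite article is chosen by the initial *sound* of the following word, not its spelling.
The initialism *F.W.* is read letter by letter; the first letter, F, is pronounced /ɛf/, which begins with a vowel sound.
So the article is *an*: She worked for years as an F.W. assessment.

an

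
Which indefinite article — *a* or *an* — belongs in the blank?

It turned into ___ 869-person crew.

an

The indefinite article is chosen by the initial *sound* of the following word, not its spelling.
The number *869* is spoken "eight hundred …", beginning with /eɪt/ — a vowel sound.
So the article is *an*: It turned into an 869-person crew.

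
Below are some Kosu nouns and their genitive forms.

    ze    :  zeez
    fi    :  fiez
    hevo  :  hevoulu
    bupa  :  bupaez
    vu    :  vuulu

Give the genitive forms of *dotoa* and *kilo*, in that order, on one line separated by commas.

dotoaez, kiloulu

The suffix is conditioned by the last vowel: -ulu when the last vowel of the stem is a rounded vowel (*hevo*, *vu*); -ez when the last vowel of the stem is an unrounded vowel (*ze*, *fi*, *bupa*).
*dotoa* — last vowel /a/ (an unrounded vowel) → -ez → *dotoaez*.
*kilo* — last vowel /o/ (a rounded vowel) → -ulu → *kiloulu*.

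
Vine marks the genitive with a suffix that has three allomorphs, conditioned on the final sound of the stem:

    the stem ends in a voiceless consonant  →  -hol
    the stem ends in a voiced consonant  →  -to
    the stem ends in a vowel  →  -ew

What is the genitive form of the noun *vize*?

vizeew

Since the final sound of *vize* is /e/ (a vowel), it takes -ew, giving *vizeew*.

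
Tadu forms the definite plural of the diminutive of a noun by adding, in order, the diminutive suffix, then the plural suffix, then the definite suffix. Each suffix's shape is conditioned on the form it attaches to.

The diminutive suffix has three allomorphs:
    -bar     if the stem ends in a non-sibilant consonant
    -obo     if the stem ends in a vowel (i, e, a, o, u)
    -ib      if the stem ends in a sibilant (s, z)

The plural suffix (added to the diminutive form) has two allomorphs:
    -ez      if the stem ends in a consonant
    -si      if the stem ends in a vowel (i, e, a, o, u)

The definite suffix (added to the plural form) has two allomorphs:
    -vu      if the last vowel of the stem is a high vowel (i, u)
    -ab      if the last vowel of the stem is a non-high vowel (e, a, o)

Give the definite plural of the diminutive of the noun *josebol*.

josebolbarezab

*josebol* — final sound /l/ (a non-sibilant consonant) → -bar → *josebolbar*.
The diminutive form *josebolbar*: final sound = /r/, a consonant → -ez → *josebolbarez*.
Since the last vowel of the plural form *josebolbarez* is /e/ (a non-high vowel), it takes -ab, giving *josebolbarezab*.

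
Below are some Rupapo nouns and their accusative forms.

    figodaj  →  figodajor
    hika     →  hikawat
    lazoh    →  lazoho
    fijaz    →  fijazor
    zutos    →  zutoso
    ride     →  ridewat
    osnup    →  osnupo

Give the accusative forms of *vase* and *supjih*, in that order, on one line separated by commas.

The pattern is voicing of the final sound: -o when the stem ends in a voiceless consonant (*lazoh*, *zutos*, *osnup*); -or when the stem ends in a voiced consonant (*figodaj*, *fijaz*); -wat when the stem ends in a vowel (*hika*, *ride*).
*vase* — final sound /e/ (a vowel) → -wat → *vasewat*.
Since the final sound of *supjih* is /h/ (a voiceless consonant), it takes -o, giving *supjiho*.

vasewat, supjiho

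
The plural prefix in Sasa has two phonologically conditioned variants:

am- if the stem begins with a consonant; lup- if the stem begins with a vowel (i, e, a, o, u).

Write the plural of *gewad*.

amgewad

The first sound of *gewad* is /g/, which is a consonant, so the prefix is am-, giving *amgewad*.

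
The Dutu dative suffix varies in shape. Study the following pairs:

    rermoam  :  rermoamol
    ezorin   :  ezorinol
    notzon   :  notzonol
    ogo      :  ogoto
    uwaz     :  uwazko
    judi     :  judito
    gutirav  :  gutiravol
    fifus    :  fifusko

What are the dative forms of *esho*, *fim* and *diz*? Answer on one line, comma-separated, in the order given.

The pattern is sibilance of the final sound: -ko when the stem ends in a sibilant (*uwaz*, *fifus*); -ol when the stem ends in a non-sibilant consonant (*rermoam*, *ezorin*, *notzon*, *gutirav*); -to when the stem ends in a vowel (*ogo*, *judi*).
*esho* — final sound /o/ (a vowel) → -to → *eshoto*.
*fim*: final sound = /m/, a non-sibilant consonant → -ol → *fimol*.
*diz*: final sound = /z/, a sibilant → -ko → *dizko*.

eshoto, fimol, dizko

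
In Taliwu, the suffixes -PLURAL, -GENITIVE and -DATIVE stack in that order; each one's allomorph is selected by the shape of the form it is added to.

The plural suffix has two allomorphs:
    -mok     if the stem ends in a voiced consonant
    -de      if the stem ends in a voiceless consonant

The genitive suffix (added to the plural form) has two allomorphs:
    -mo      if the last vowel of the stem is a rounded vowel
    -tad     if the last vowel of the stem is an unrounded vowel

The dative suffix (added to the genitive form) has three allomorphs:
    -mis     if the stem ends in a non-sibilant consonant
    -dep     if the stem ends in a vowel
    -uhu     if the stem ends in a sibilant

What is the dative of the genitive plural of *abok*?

abokdetadmis

Since the final consonant of *abok* is /k/ (voiceless), it takes -de, giving *abokde*.
The plural form *abokde*: last vowel = /e/, an unrounded vowel → -tad → *abokdetad*.
The genitive form *abokdetad*: final sound = /d/, a non-sibilant consonant → -mis → *abokdetadmis*.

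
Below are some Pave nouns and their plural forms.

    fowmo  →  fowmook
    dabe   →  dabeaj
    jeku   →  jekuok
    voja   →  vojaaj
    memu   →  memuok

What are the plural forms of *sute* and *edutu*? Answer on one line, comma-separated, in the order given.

The pattern is rounding harmony: -ok when the last vowel of the stem is a rounded vowel (*fowmo*, *jeku*, *memu*); -aj when the last vowel of the stem is an unrounded vowel (*dabe*, *voja*).
Since the last vowel of *sute* is /e/ (an unrounded vowel), it takes -aj, giving *suteaj*.
The last vowel of *edutu* is /u/, which is a rounded vowel, so the suffix is -ok, giving *edutuok*.

suteaj, edutuok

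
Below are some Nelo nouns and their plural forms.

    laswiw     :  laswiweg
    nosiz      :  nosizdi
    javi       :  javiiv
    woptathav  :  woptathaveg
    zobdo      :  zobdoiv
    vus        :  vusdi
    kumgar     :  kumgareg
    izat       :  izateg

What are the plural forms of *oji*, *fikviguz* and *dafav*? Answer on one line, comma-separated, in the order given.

The pattern is sibilance of the final sound: -di when the stem ends in a sibilant (*nosiz*, *vus*); -eg when the stem ends in a non-sibilant consonant (*laswiw*, *woptathav*, *kumgar*, *izat*); -iv when the stem ends in a vowel (*javi*, *zobdo*).
*oji* — final sound /i/ (a vowel) → -iv → *ojiiv*.
Since the final sound of *fikviguz* is /z/ (a sibilant), it takes -di, giving *fikviguzdi*.
The final sound of *dafav* is /v/, which is a non-sibilant consonant, so the suffix is -eg, giving *dafaveg*.

ojiiv, fikviguzdi, dafaveg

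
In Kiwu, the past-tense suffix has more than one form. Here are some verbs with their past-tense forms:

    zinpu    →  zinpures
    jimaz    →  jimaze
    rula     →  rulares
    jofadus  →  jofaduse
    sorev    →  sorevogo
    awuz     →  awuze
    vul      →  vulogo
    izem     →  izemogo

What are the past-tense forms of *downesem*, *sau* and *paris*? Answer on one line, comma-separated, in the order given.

The alternation tracks the final sound of the stem — -e when the stem ends in a sibilant (*jimaz*, *jofadus*, *awuz*); -ogo when the stem ends in a non-sibilant consonant (*sorev*, *vul*, *izem*); -res when the stem ends in a vowel (*zinpu*, *rula*).
*downesem* — final sound /m/ (a non-sibilant consonant) → -ogo → *downesemogo*.
Since the final sound of *sau* is /u/ (a vowel), it takes -res, giving *saures*.
The final sound of *paris* is /s/, which is a sibilant, so the suffix is -e, giving *parise*.

downesemogo, saures, parise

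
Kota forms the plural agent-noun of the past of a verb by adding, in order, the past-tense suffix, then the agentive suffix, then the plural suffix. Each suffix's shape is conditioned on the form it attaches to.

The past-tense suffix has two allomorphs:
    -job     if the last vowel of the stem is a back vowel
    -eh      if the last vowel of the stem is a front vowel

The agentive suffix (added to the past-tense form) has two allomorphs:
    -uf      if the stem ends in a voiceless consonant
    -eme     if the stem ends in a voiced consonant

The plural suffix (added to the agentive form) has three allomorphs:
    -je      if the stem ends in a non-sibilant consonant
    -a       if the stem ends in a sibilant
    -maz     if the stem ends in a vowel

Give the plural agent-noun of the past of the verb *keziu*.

The last vowel of *keziu* is /u/, which is a back vowel, so the past-tense suffix is -job, giving *keziujob*.
Since the final consonant of the past-tense form *keziujob* is /b/ (voiced), it takes -eme, giving *keziujobeme*.
Since the final sound of the agentive form *keziujobeme* is /e/ (a vowel), it takes -maz, giving *keziujobememaz*.

keziujobememaz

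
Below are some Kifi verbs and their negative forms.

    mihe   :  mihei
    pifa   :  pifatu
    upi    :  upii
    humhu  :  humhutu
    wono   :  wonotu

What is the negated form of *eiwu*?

The suffix is conditioned by the last vowel: -i when the last vowel of the stem is a front vowel (*mihe*, *upi*); -tu when the last vowel of the stem is a back vowel (*pifa*, *humhu*, *wono*).
The last vowel of *eiwu* is /u/, which is a back vowel, so the suffix is -tu, giving *eiwutu*.

eiwutu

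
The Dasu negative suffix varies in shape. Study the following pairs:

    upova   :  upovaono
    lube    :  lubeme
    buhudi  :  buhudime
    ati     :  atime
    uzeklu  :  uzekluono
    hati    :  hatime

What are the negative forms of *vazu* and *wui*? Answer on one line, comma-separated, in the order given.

vazuono, wuime

Looking at the last vowel of each stem: -me when the last vowel of the stem is a front vowel (*lube*, *buhudi*, *ati*, *hati*); -ono when the last vowel of the stem is a back vowel (*upova*, *uzeklu*).
The last vowel of *vazu* is /u/, which is a back vowel, so the suffix is -ono, giving *vazuono*.
The last vowel of *wui* is /i/, which is a front vowel, so the suffix is -me, giving *wuime*.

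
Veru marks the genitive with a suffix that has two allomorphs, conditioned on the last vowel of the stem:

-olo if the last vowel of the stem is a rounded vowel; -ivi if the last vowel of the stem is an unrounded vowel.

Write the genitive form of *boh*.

boholo

The last vowel of *boh* is /o/, which is a rounded vowel, so the suffix is -olo, giving *boholo*.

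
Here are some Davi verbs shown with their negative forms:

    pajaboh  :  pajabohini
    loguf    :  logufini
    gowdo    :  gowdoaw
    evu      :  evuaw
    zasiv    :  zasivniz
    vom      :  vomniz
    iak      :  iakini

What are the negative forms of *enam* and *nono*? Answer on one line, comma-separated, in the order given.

enamniz, nonoaw

Looking at the final sound of each stem: -ini when the stem ends in a voiceless consonant (*pajaboh*, *loguf*, *iak*); -niz when the stem ends in a voiced consonant (*zasiv*, *vom*); -aw when the stem ends in a vowel (*gowdo*, *evu*).
Since the final sound of *enam* is /m/ (a voiced consonant), it takes -niz, giving *enamniz*.
Since the final sound of *nono* is /o/ (a vowel), it takes -aw, giving *nonoaw*.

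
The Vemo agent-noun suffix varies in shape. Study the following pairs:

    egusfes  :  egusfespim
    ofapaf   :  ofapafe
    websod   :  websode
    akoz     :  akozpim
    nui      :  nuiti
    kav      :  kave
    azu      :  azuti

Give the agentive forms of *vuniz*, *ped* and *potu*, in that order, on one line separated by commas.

Looking at the final sound of each stem: -pim when the stem ends in a sibilant (*egusfes*, *akoz*); -e when the stem ends in a non-sibilant consonant (*ofapaf*, *websod*, *kav*); -ti when the stem ends in a vowel (*nui*, *azu*).
Since the final sound of *vuniz* is /z/ (a sibilant), it takes -pim, giving *vunizpim*.
*ped* — final sound /d/ (a non-sibilant consonant) → -e → *pede*.
Since the final sound of *potu* is /u/ (a vowel), it takes -ti, giving *potuti*.

vunizpim, pede, potuti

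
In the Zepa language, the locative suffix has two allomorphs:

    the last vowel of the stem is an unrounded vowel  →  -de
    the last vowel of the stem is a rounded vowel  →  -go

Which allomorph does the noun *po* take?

The last vowel of *po* is /o/, which is a rounded vowel, so the suffix is -go.

-go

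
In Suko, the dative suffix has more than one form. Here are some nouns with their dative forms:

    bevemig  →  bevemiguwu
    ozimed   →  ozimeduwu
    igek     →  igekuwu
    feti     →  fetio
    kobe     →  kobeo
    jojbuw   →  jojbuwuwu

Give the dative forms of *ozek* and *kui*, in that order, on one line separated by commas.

The pattern is consonant vs. vowel: -uwu when the stem ends in a consonant (*bevemig*, *ozimed*, *igek*, *jojbuw*); -o when the stem ends in a vowel (*feti*, *kobe*).
*ozek* — final sound /k/ (a consonant) → -uwu → *ozekuwu*.
Since the final sound of *kui* is /i/ (a vowel), it takes -o, giving *kuio*.

ozekuwu, kuio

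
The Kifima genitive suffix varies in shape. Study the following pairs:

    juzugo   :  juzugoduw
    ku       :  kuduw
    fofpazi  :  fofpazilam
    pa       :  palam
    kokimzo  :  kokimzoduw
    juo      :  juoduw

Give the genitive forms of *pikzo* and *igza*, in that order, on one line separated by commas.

The pattern is rounding harmony: -duw when the last vowel of the stem is a rounded vowel (*juzugo*, *ku*, *kokimzo*, *juo*); -lam when the last vowel of the stem is an unrounded vowel (*fofpazi*, *pa*).
*pikzo* — last vowel /o/ (a rounded vowel) → -duw → *pikzoduw*.
Since the last vowel of *igza* is /a/ (an unrounded vowel), it takes -lam, giving *igzalam*.

pikzoduw, igzalam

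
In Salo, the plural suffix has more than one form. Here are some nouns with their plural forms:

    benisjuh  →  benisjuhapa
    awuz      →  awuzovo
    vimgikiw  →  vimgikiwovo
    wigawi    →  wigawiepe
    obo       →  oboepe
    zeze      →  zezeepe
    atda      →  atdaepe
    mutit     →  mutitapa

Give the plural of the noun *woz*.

The pattern is voicing of the final sound: -apa when the stem ends in a voiceless consonant (*benisjuh*, *mutit*); -ovo when the stem ends in a voiced consonant (*awuz*, *vimgikiw*); -epe when the stem ends in a vowel (*wigawi*, *obo*, *zeze*, *atda*).
*woz* — final sound /z/ (a voiced consonant) → -ovo → *wozovo*.

wozovo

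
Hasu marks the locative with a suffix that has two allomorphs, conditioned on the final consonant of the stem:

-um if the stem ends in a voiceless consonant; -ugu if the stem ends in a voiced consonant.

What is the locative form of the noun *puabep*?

*puabep*: final consonant = /p/, voiceless → -um → *puabepum*.

puabepum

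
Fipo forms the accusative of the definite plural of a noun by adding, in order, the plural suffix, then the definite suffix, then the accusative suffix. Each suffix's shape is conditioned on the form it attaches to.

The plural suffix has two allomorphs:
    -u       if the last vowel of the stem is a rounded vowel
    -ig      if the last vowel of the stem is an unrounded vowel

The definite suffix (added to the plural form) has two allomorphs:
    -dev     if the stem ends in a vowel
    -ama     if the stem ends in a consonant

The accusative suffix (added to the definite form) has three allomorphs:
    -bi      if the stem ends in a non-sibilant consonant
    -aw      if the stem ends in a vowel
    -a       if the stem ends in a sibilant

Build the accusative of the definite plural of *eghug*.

*eghug* — last vowel /u/ (a rounded vowel) → -u → *eghugu*.
Since the final sound of the plural form *eghugu* is /u/ (a vowel), it takes -dev, giving *eghugudev*.
Since the final sound of the definite form *eghugudev* is /v/ (a non-sibilant consonant), it takes -bi, giving *eghugudevbi*.

eghugudevbi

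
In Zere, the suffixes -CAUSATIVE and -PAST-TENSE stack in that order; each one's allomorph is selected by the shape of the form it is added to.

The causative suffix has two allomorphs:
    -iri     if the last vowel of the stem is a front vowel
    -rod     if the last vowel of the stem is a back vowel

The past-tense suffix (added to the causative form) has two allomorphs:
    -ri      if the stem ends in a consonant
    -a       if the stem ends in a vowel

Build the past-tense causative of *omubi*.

Since the last vowel of *omubi* is /i/ (a front vowel), it takes -iri, giving *omubiiri*.
The causative form *omubiiri* — final sound /i/ (a vowel) → -a → *omubiiria*.

omubiiria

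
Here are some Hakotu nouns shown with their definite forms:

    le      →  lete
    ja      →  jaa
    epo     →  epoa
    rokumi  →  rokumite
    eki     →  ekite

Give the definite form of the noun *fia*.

fiaa

The alternation tracks the last vowel of the stem — -te when the last vowel of the stem is a front vowel (*le*, *rokumi*, *eki*); -a when the last vowel of the stem is a back vowel (*ja*, *epo*).
Since the last vowel of *fia* is /a/ (a back vowel), it takes -a, giving *fiaa*.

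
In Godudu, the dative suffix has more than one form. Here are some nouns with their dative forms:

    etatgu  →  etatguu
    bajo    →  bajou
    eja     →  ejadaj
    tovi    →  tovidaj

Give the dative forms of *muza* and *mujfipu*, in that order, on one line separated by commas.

muzadaj, mujfipuu

The pattern is rounding harmony: -u when the last vowel of the stem is a rounded vowel (*etatgu*, *bajo*); -daj when the last vowel of the stem is an unrounded vowel (*eja*, *tovi*).
*muza* — last vowel /a/ (an unrounded vowel) → -daj → *muzadaj*.
*mujfipu* — last vowel /u/ (a rounded vowel) → -u → *mujfipuu*.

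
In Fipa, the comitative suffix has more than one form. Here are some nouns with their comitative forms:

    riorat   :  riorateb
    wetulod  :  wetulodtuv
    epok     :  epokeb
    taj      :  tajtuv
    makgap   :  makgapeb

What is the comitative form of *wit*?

Looking at the final consonant of each stem: -eb when the stem ends in a voiceless consonant (*riorat*, *epok*, *makgap*); -tuv when the stem ends in a voiced consonant (*wetulod*, *taj*).
*wit* — final consonant /t/ (voiceless) → -eb → *witeb*.

witeb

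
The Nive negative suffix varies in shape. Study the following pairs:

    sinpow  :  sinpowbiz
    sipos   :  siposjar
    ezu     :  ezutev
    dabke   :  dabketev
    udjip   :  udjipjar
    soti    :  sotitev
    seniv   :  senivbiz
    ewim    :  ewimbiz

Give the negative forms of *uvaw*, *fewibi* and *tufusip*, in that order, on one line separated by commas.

uvawbiz, fewibitev, tufusipjar

The suffix is conditioned by the final sound: -jar when the stem ends in a voiceless consonant (*sipos*, *udjip*); -biz when the stem ends in a voiced consonant (*sinpow*, *seniv*, *ewim*); -tev when the stem ends in a vowel (*ezu*, *dabke*, *soti*).
The final sound of *uvaw* is /w/, which is a voiced consonant, so the suffix is -biz, giving *uvawbiz*.
*fewibi*: final sound = /i/, a vowel → -tev → *fewibitev*.
The final sound of *tufusip* is /p/, which is a voiceless consonant, so the suffix is -jar, giving *tufusipjar*.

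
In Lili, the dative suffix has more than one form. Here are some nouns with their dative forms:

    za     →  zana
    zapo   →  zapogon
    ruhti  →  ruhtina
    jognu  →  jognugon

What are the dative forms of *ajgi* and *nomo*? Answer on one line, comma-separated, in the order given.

Looking at the last vowel of each stem: -gon when the last vowel of the stem is a rounded vowel (*zapo*, *jognu*); -na when the last vowel of the stem is an unrounded vowel (*za*, *ruhti*).
The last vowel of *ajgi* is /i/, which is an unrounded vowel, so the suffix is -na, giving *ajgina*.
*nomo*: last vowel = /o/, a rounded vowel → -gon → *nomogon*.

ajgina, nomogon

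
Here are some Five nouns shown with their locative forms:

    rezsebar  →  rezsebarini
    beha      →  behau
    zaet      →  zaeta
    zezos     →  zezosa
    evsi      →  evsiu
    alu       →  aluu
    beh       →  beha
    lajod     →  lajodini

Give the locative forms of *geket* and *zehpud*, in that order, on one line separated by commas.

geketa, zehpudini

The pattern is voicing of the final sound: -a when the stem ends in a voiceless consonant (*zaet*, *zezos*, *beh*); -ini when the stem ends in a voiced consonant (*rezsebar*, *lajod*); -u when the stem ends in a vowel (*beha*, *evsi*, *alu*).
*geket*: final sound = /t/, a voiceless consonant → -a → *geketa*.
*zehpud* — final sound /d/ (a voiced consonant) → -ini → *zehpudini*.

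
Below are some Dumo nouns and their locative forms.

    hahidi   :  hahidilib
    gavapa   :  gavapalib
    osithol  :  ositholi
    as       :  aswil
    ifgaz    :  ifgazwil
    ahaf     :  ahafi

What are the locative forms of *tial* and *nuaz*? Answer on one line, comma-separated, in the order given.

Looking at the final sound of each stem: -wil when the stem ends in a sibilant (*as*, *ifgaz*); -i when the stem ends in a non-sibilant consonant (*osithol*, *ahaf*); -lib when the stem ends in a vowel (*hahidi*, *gavapa*).
Since the final sound of *tial* is /l/ (a non-sibilant consonant), it takes -i, giving *tiali*.
Since the final sound of *nuaz* is /z/ (a sibilant), it takes -wil, giving *nuazwil*.

tiali, nuazwil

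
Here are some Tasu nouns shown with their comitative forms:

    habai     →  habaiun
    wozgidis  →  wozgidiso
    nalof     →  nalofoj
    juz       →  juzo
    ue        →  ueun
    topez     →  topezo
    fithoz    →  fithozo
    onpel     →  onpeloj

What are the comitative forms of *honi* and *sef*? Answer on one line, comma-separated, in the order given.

honiun, sefoj

The alternation tracks the final sound of the stem — -o when the stem ends in a sibilant (*wozgidis*, *juz*, *topez*, *fithoz*); -oj when the stem ends in a non-sibilant consonant (*nalof*, *onpel*); -un when the stem ends in a vowel (*habai*, *ue*).
The final sound of *honi* is /i/, which is a vowel, so the suffix is -un, giving *honiun*.
Since the final sound of *sef* is /f/ (a non-sibilant consonant), it takes -oj, giving *sefoj*.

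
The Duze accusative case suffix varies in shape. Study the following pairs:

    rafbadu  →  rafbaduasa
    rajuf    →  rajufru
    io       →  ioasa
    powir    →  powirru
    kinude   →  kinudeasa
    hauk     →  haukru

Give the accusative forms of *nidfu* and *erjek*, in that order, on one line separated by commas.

nidfuasa, erjekru

Looking at the final sound of each stem: -ru when the stem ends in a consonant (*rajuf*, *powir*, *hauk*); -asa when the stem ends in a vowel (*rafbadu*, *io*, *kinude*).
Since the final sound of *nidfu* is /u/ (a vowel), it takes -asa, giving *nidfuasa*.
*erjek* — final sound /k/ (a consonant) → -ru → *erjekru*.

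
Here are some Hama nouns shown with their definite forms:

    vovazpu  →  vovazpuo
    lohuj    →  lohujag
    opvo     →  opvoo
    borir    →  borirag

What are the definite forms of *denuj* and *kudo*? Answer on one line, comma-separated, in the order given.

The suffix is conditioned by the final sound: -ag when the stem ends in a consonant (*lohuj*, *borir*); -o when the stem ends in a vowel (*vovazpu*, *opvo*).
*denuj* — final sound /j/ (a consonant) → -ag → *denujag*.
*kudo* — final sound /o/ (a vowel) → -o → *kudoo*.

denujag, kudoo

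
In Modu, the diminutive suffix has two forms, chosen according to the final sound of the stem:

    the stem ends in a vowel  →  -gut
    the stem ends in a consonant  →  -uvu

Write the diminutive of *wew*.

wewuvu

Since the final sound of *wew* is /w/ (a consonant), it takes -uvu, giving *wewuvu*.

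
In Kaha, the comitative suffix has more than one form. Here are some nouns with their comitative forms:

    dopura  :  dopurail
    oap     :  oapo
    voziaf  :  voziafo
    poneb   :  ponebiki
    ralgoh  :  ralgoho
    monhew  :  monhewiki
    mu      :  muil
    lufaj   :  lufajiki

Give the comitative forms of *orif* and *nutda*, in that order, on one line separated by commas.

orifo, nutdail

The suffix is conditioned by the final sound: -o when the stem ends in a voiceless consonant (*oap*, *voziaf*, *ralgoh*); -iki when the stem ends in a voiced consonant (*poneb*, *monhew*, *lufaj*); -il when the stem ends in a vowel (*dopura*, *mu*).
Since the final sound of *orif* is /f/ (a voiceless consonant), it takes -o, giving *orifo*.
The final sound of *nutda* is /a/, which is a vowel, so the suffix is -il, giving *nutdail*.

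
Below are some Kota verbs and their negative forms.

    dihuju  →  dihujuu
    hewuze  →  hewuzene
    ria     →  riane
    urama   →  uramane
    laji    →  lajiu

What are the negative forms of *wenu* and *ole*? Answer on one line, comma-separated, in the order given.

Looking at the last vowel of each stem: -u when the last vowel of the stem is a high vowel (*dihuju*, *laji*); -ne when the last vowel of the stem is a non-high vowel (*hewuze*, *ria*, *urama*).
The last vowel of *wenu* is /u/, which is a high vowel, so the suffix is -u, giving *wenuu*.
*ole* — last vowel /e/ (a non-high vowel) → -ne → *olene*.

wenuu, olene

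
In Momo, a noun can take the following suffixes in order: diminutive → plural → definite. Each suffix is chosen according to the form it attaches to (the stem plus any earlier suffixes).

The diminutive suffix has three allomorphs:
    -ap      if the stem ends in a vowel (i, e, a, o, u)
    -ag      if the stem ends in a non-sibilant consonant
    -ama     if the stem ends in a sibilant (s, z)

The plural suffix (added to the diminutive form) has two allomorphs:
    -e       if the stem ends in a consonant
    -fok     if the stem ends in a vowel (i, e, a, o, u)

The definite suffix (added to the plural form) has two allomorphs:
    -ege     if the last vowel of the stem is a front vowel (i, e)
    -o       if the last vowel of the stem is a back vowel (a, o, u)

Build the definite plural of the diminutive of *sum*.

sumageege

Since the final sound of *sum* is /m/ (a non-sibilant consonant), it takes -ag, giving *sumag*.
The final sound of the diminutive form *sumag* is /g/, which is a consonant, so the plural suffix is -e, giving *sumage*.
The last vowel of the plural form *sumage* is /e/, which is a front vowel, so the definite suffix is -ege, giving *sumageege*.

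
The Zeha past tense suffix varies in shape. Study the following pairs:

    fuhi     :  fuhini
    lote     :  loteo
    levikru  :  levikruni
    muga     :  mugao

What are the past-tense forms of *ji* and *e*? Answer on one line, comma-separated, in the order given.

The alternation tracks the last vowel of the stem — -ni when the last vowel of the stem is a high vowel (*fuhi*, *levikru*); -o when the last vowel of the stem is a non-high vowel (*lote*, *muga*).
The last vowel of *ji* is /i/, which is a high vowel, so the suffix is -ni, giving *jini*.
*e*: last vowel = /e/, a non-high vowel → -o → *eo*.

jini, eo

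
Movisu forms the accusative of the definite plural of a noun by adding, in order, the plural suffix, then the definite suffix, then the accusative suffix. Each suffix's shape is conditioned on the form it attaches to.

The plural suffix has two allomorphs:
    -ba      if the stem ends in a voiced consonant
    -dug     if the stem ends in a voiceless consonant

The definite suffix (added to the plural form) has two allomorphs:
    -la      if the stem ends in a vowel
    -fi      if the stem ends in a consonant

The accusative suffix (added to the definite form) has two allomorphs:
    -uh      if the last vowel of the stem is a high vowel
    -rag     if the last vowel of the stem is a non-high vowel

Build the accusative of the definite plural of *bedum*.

bedumbalarag

*bedum* — final consonant /m/ (voiced) → -ba → *bedumba*.
The plural form *bedumba* — final sound /a/ (a vowel) → -la → *bedumbala*.
Since the last vowel of the definite form *bedumbala* is /a/ (a non-high vowel), it takes -rag, giving *bedumbalarag*.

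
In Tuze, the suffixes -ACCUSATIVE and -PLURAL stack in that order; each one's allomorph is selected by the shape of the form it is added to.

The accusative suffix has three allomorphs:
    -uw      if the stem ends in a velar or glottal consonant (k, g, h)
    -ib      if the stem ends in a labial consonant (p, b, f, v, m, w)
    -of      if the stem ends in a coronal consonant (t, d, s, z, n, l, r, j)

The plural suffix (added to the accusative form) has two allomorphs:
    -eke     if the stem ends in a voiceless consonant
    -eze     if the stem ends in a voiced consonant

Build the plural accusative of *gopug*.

The final consonant of *gopug* is /g/, which is velar/glottal, so the accusative suffix is -uw, giving *gopuguw*.
The accusative form *gopuguw*: final consonant = /w/, voiced → -eze → *gopuguweze*.

gopuguweze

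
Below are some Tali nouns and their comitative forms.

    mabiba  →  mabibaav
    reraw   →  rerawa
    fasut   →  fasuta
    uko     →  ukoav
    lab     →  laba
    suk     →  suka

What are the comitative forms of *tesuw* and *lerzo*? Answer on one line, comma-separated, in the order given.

Looking at the final sound of each stem: -a when the stem ends in a consonant (*reraw*, *fasut*, *lab*, *suk*); -av when the stem ends in a vowel (*mabiba*, *uko*).
*tesuw*: final sound = /w/, a consonant → -a → *tesuwa*.
*lerzo*: final sound = /o/, a vowel → -av → *lerzoav*.

tesuwa, lerzoav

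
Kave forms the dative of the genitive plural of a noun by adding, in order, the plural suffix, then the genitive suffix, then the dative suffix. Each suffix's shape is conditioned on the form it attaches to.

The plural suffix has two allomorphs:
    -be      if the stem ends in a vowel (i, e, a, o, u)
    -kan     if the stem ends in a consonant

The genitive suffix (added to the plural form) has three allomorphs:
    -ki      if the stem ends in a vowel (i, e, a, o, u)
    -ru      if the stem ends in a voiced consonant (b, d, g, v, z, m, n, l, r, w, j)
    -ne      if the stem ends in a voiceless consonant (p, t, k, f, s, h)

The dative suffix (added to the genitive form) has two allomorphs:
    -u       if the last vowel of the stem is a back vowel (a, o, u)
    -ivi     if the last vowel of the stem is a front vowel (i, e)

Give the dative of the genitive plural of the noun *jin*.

jinkanruu

The final sound of *jin* is /n/, which is a consonant, so the plural suffix is -kan, giving *jinkan*.
The final sound of the plural form *jinkan* is /n/, which is a voiced consonant, so the genitive suffix is -ru, giving *jinkanru*.
The last vowel of the genitive form *jinkanru* is /u/, which is a back vowel, so the dative suffix is -u, giving *jinkanruu*.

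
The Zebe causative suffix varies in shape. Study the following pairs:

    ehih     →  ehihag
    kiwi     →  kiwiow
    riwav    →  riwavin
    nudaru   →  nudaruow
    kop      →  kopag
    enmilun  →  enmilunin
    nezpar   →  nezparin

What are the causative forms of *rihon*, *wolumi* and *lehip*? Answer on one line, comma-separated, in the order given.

rihonin, wolumiow, lehipag

The suffix is conditioned by the final sound: -ag when the stem ends in a voiceless consonant (*ehih*, *kop*); -in when the stem ends in a voiced consonant (*riwav*, *enmilun*, *nezpar*); -ow when the stem ends in a vowel (*kiwi*, *nudaru*).
*rihon* — final sound /n/ (a voiced consonant) → -in → *rihonin*.
Since the final sound of *wolumi* is /i/ (a vowel), it takes -ow, giving *wolumiow*.
*lehip*: final sound = /p/, a voiceless consonant → -ag → *lehipag*.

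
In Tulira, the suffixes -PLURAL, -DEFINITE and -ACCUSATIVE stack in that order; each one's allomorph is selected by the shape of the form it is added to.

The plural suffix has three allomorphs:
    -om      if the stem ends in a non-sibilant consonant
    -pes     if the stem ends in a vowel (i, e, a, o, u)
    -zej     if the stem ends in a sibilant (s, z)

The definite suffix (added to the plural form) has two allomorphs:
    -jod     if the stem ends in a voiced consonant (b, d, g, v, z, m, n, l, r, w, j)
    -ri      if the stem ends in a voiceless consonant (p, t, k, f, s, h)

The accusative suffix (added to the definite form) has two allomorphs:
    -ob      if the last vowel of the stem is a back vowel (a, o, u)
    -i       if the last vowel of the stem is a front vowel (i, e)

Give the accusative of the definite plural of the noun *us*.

*us* — final sound /s/ (a sibilant) → -zej → *uszej*.
Since the final consonant of the plural form *uszej* is /j/ (voiced), it takes -jod, giving *uszejjod*.
The last vowel of the definite form *uszejjod* is /o/, which is a back vowel, so the accusative suffix is -ob, giving *uszejjodob*.

uszejjodob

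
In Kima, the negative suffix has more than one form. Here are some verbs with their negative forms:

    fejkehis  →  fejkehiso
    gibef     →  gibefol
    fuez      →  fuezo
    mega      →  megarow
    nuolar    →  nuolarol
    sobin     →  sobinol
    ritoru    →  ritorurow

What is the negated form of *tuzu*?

tuzurow

Looking at the final sound of each stem: -o when the stem ends in a sibilant (*fejkehis*, *fuez*); -ol when the stem ends in a non-sibilant consonant (*gibef*, *nuolar*, *sobin*); -row when the stem ends in a vowel (*mega*, *ritoru*).
The final sound of *tuzu* is /u/, which is a vowel, so the suffix is -row, giving *tuzurow*.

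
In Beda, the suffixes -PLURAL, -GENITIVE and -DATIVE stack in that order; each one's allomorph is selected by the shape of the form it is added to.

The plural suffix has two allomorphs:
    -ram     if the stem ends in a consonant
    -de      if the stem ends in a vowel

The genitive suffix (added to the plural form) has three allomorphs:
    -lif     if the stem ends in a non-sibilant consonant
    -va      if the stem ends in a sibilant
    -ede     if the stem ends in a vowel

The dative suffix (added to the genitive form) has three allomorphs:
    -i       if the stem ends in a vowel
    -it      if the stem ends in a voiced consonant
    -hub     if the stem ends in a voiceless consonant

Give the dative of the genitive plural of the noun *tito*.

titodeedei

The final sound of *tito* is /o/, which is a vowel, so the plural suffix is -de, giving *titode*.
The plural form *titode*: final sound = /e/, a vowel → -ede → *titodeede*.
Since the final sound of the genitive form *titodeede* is /e/ (a vowel), it takes -i, giving *titodeedei*.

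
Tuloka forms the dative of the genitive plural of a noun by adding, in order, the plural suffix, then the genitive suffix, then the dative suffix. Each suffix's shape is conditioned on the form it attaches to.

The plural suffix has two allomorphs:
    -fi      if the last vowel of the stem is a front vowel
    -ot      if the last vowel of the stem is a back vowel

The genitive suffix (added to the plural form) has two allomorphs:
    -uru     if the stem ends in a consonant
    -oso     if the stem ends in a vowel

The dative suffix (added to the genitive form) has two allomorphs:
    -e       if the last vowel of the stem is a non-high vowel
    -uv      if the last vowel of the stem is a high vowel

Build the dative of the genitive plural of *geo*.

The last vowel of *geo* is /o/, which is a back vowel, so the plural suffix is -ot, giving *geoot*.
Since the final sound of the plural form *geoot* is /t/ (a consonant), it takes -uru, giving *geooturu*.
The genitive form *geooturu* — last vowel /u/ (a high vowel) → -uv → *geooturuuv*.

geooturuuv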